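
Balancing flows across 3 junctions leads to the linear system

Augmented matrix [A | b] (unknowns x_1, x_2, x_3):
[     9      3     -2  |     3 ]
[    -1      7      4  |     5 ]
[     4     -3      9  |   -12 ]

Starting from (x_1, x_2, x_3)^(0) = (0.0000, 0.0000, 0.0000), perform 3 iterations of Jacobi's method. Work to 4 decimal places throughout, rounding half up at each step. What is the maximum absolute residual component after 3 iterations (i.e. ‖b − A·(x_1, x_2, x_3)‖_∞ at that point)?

2.2796

Iteration 1:
  x_1 = (3 - (3)·0.0000 - (-2)·0.0000) / (9) = 0.3333
  x_2 = (5 - (-1)·0.0000 - (4)·0.0000) / (7) = 0.7143
  x_3 = (-12 - (4)·0.0000 - (-3)·0.0000) / (9) = -1.3333
Iteration 2:
  x_1 = (3 - (3)·0.7143 - (-2)·-1.3333) / (9) = -0.2011
  x_2 = (5 - (-1)·0.3333 - (4)·-1.3333) / (7) = 1.5238
  x_3 = (-12 - (4)·0.3333 - (-3)·0.7143) / (9) = -1.2434
Iteration 3:
  x_1 = (3 - (3)·1.5238 - (-2)·-1.2434) / (9) = -0.4509
  x_2 = (5 - (-1)·-0.2011 - (4)·-1.2434) / (7) = 1.3961
  x_3 = (-12 - (4)·-0.2011 - (-3)·1.5238) / (9) = -0.7360
Residual b − A·x = (1.3978, -2.2796, 0.6159); ∞-norm = 2.2796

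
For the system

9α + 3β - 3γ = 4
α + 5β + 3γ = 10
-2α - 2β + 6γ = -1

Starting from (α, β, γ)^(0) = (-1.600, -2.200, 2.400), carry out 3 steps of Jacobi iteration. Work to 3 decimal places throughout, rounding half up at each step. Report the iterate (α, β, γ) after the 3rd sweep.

(-0.115, 1.594, 0.546)

Iteration 1:
  α = (4 - (3)·-2.200 - (-3)·2.400) / (9) = 1.978
  β = (10 - (1)·-1.600 - (3)·2.400) / (5) = 0.880
  γ = (-1 - (-2)·-1.600 - (-2)·-2.200) / (6) = -1.433
Iteration 2:
  α = (4 - (3)·0.880 - (-3)·-1.433) / (9) = -0.327
  β = (10 - (1)·1.978 - (3)·-1.433) / (5) = 2.464
  γ = (-1 - (-2)·1.978 - (-2)·0.880) / (6) = 0.786
Iteration 3:
  α = (4 - (3)·2.464 - (-3)·0.786) / (9) = -0.115
  β = (10 - (1)·-0.327 - (3)·0.786) / (5) = 1.594
  γ = (-1 - (-2)·-0.327 - (-2)·2.464) / (6) = 0.546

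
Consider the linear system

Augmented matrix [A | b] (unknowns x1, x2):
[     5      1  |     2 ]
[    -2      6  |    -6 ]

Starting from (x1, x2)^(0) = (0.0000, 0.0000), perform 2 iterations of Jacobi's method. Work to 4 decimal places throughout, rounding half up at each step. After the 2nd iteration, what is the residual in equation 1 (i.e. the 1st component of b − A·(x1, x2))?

Iteration 1:
  x1 = (2 - (1)·0.0000) / (5) = 0.4000
  x2 = (-6 - (-2)·0.0000) / (6) = -1.0000
Iteration 2:
  x1 = (2 - (1)·-1.0000) / (5) = 0.6000
  x2 = (-6 - (-2)·0.4000) / (6) = -0.8667
Residual b − A·x = (-0.1333, 0.4002)

-0.1333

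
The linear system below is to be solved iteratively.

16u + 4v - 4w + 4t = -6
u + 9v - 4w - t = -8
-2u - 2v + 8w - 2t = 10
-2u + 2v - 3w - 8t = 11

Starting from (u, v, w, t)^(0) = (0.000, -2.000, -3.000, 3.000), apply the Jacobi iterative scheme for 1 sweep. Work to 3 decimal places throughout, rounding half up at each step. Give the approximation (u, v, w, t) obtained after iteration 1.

Iteration 1:
  u = (-6 - (4)·-2.000 - (-4)·-3.000 - (4)·3.000) / (16) = -1.375
  v = (-8 - (1)·0.000 - (-4)·-3.000 - (-1)·3.000) / (9) = -1.889
  w = (10 - (-2)·0.000 - (-2)·-2.000 - (-2)·3.000) / (8) = 1.500
  t = (11 - (-2)·0.000 - (2)·-2.000 - (-3)·-3.000) / (-8) = -0.750

(-1.375, -1.889, 1.500, -0.750)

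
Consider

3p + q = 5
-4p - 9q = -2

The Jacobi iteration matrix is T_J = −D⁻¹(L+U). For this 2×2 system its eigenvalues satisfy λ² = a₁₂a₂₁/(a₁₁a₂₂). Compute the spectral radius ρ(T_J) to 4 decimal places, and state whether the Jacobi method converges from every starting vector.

a₁₂a₂₁/(a₁₁a₂₂) = (1)·(-4) / ((3)·(-9)) = 0.148148
ρ = √|0.148148| = √0.148148 = 0.3849
ρ < 1, so Jacobi converges

0.3849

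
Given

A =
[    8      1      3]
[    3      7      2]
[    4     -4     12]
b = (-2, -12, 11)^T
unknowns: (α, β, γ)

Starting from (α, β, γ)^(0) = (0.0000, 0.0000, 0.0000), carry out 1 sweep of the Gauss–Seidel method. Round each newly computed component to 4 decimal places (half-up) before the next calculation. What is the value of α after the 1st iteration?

-0.2500

Iteration 1:
  α = (-2 - (1)·0.0000 - (3)·0.0000) / (8) = -0.2500
  β = (-12 - (3)·-0.2500 - (2)·0.0000) / (7) = -1.6071
  γ = (11 - (4)·-0.2500 - (-4)·-1.6071) / (12) = 0.4643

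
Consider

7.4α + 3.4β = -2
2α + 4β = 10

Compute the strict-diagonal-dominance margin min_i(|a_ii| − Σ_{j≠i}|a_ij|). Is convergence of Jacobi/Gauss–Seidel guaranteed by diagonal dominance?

row 1: |7.4| − (3.4) = 4
row 2: |4| − (2) = 2
minimum over rows = 2 → strictly diagonally dominant (convergence guaranteed)

2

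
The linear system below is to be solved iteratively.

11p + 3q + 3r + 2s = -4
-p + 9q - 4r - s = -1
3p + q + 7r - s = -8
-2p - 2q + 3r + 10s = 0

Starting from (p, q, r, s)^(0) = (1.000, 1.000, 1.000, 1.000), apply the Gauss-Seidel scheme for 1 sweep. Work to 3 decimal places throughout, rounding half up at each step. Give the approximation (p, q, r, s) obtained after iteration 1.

Iteration 1:
  p = (-4 - (3)·1.000 - (3)·1.000 - (2)·1.000) / (11) = -1.091
  q = (-1 - (-1)·-1.091 - (-4)·1.000 - (-1)·1.000) / (9) = 0.323
  r = (-8 - (3)·-1.091 - (1)·0.323 - (-1)·1.000) / (7) = -0.579
  s = (0 - (-2)·-1.091 - (-2)·0.323 - (3)·-0.579) / (10) = 0.020

(-1.091, 0.323, -0.579, 0.020)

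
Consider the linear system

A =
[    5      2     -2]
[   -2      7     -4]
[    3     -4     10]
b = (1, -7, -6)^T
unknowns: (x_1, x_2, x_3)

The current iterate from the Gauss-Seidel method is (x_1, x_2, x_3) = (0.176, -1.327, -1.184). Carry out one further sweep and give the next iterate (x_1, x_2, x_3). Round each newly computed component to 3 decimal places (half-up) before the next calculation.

One sweep:
  x_1 = (1 - (2)·-1.327 - (-2)·-1.184) / (5) = 0.257
  x_2 = (-7 - (-2)·0.257 - (-4)·-1.184) / (7) = -1.603
  x_3 = (-6 - (3)·0.257 - (-4)·-1.603) / (10) = -1.318

(0.257, -1.603, -1.318)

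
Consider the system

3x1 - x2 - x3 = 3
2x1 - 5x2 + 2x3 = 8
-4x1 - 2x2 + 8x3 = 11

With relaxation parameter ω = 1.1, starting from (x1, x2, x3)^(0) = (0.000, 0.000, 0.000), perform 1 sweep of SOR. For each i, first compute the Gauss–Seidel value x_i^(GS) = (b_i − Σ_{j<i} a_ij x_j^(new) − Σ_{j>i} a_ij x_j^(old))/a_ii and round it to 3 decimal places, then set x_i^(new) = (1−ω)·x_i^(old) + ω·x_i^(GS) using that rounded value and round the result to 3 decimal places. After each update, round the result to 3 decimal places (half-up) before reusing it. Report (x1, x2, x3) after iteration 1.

(1.100, -1.276, 1.767)

Iteration 1:
  x1: GS value = (3 - (-1)·0.000 - (-1)·0.000) / (3) = 1.000;  x1 ← (1−ω)·0.000 + ω·1.000 = 1.100
  x2: GS value = (8 - (2)·1.100 - (2)·0.000) / (-5) = -1.160;  x2 ← (1−ω)·0.000 + ω·-1.160 = -1.276
  x3: GS value = (11 - (-4)·1.100 - (-2)·-1.276) / (8) = 1.606;  x3 ← (1−ω)·0.000 + ω·1.606 = 1.767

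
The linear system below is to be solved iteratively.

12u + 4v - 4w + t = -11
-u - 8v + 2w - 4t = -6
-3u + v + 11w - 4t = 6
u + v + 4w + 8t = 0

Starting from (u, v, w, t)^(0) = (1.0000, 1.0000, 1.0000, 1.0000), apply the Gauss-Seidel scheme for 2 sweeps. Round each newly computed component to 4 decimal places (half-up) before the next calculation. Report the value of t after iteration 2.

-0.0802

Iteration 1:
  u = (-11 - (4)·1.0000 - (-4)·1.0000 - (1)·1.0000) / (12) = -1.0000
  v = (-6 - (-1)·-1.0000 - (2)·1.0000 - (-4)·1.0000) / (-8) = 0.6250
  w = (6 - (-3)·-1.0000 - (1)·0.6250 - (-4)·1.0000) / (11) = 0.5795
  t = (0 - (1)·-1.0000 - (1)·0.6250 - (4)·0.5795) / (8) = -0.2429
Iteration 2:
  u = (-11 - (4)·0.6250 - (-4)·0.5795 - (1)·-0.2429) / (12) = -0.9116
  v = (-6 - (-1)·-0.9116 - (2)·0.5795 - (-4)·-0.2429) / (-8) = 1.1303
  w = (6 - (-3)·-0.9116 - (1)·1.1303 - (-4)·-0.2429) / (11) = 0.1058
  t = (0 - (1)·-0.9116 - (1)·1.1303 - (4)·0.1058) / (8) = -0.0802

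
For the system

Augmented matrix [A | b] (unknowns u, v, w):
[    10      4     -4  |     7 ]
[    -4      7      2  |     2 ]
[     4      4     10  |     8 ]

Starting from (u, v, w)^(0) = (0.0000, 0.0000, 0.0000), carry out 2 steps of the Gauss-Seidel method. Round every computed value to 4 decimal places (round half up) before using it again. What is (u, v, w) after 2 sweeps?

Iteration 1:
  u = (7 - (4)·0.0000 - (-4)·0.0000) / (10) = 0.7000
  v = (2 - (-4)·0.7000 - (2)·0.0000) / (7) = 0.6857
  w = (8 - (4)·0.7000 - (4)·0.6857) / (10) = 0.2457
Iteration 2:
  u = (7 - (4)·0.6857 - (-4)·0.2457) / (10) = 0.5240
  v = (2 - (-4)·0.5240 - (2)·0.2457) / (7) = 0.5149
  w = (8 - (4)·0.5240 - (4)·0.5149) / (10) = 0.3844

(0.5240, 0.5149, 0.3844)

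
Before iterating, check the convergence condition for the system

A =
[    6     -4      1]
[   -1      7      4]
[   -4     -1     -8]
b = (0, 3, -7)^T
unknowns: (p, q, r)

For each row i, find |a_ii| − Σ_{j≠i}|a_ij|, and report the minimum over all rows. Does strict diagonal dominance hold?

1

row 1: |6| − (4+1) = 1
row 2: |7| − (1+4) = 2
row 3: |-8| − (4+1) = 3
minimum over rows = 1 → strictly diagonally dominant (convergence guaranteed)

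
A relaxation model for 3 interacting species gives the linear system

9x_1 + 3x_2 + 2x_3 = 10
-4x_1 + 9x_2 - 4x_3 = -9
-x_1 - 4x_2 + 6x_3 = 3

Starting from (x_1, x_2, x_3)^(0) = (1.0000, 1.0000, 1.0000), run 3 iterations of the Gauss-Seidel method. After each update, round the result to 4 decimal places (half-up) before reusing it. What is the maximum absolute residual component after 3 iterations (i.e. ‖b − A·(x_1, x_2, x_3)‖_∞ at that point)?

Iteration 1:
  x_1 = (10 - (3)·1.0000 - (2)·1.0000) / (9) = 0.5556
  x_2 = (-9 - (-4)·0.5556 - (-4)·1.0000) / (9) = -0.3086
  x_3 = (3 - (-1)·0.5556 - (-4)·-0.3086) / (6) = 0.3869
Iteration 2:
  x_1 = (10 - (3)·-0.3086 - (2)·0.3869) / (9) = 1.1280
  x_2 = (-9 - (-4)·1.1280 - (-4)·0.3869) / (9) = -0.3267
  x_3 = (3 - (-1)·1.1280 - (-4)·-0.3267) / (6) = 0.4702
Iteration 3:
  x_1 = (10 - (3)·-0.3267 - (2)·0.4702) / (9) = 1.1155
  x_2 = (-9 - (-4)·1.1155 - (-4)·0.4702) / (9) = -0.2952
  x_3 = (3 - (-1)·1.1155 - (-4)·-0.2952) / (6) = 0.4891
Residual b − A·x = (-0.1321, 0.0752, 0.0001); ∞-norm = 0.1321

0.1321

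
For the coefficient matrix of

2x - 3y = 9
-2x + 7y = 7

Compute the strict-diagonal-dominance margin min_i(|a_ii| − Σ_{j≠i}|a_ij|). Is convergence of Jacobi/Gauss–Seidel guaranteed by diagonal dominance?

-1

row 1: |2| − (3) = -1
row 2: |7| − (2) = 5
minimum over rows = -1 → not strictly diagonally dominant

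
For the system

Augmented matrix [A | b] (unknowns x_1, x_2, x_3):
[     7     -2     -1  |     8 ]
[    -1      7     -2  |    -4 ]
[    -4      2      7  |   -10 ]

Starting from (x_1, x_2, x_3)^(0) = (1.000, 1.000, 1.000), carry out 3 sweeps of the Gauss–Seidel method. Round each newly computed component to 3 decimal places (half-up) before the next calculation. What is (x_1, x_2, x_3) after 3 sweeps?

(0.886, -0.635, -0.741)

Iteration 1:
  x_1 = (8 - (-2)·1.000 - (-1)·1.000) / (7) = 1.571
  x_2 = (-4 - (-1)·1.571 - (-2)·1.000) / (7) = -0.061
  x_3 = (-10 - (-4)·1.571 - (2)·-0.061) / (7) = -0.513
Iteration 2:
  x_1 = (8 - (-2)·-0.061 - (-1)·-0.513) / (7) = 1.052
  x_2 = (-4 - (-1)·1.052 - (-2)·-0.513) / (7) = -0.568
  x_3 = (-10 - (-4)·1.052 - (2)·-0.568) / (7) = -0.665
Iteration 3:
  x_1 = (8 - (-2)·-0.568 - (-1)·-0.665) / (7) = 0.886
  x_2 = (-4 - (-1)·0.886 - (-2)·-0.665) / (7) = -0.635
  x_3 = (-10 - (-4)·0.886 - (2)·-0.635) / (7) = -0.741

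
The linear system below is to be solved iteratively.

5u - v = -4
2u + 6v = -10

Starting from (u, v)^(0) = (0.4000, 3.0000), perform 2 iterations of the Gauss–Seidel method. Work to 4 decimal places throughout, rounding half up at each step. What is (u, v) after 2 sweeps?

Iteration 1:
  u = (-4 - (-1)·3.0000) / (5) = -0.2000
  v = (-10 - (2)·-0.2000) / (6) = -1.6000
Iteration 2:
  u = (-4 - (-1)·-1.6000) / (5) = -1.1200
  v = (-10 - (2)·-1.1200) / (6) = -1.2933

(-1.1200, -1.2933)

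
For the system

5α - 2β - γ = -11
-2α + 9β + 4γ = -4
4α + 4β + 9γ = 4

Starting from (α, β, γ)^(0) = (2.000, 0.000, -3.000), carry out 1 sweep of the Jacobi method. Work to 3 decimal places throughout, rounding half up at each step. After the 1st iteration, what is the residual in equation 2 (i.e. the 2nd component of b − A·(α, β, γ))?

-19.821

Iteration 1:
  α = (-11 - (-2)·0.000 - (-1)·-3.000) / (5) = -2.800
  β = (-4 - (-2)·2.000 - (4)·-3.000) / (9) = 1.333
  γ = (4 - (4)·2.000 - (4)·0.000) / (9) = -0.444
Residual b − A·x = (5.222, -19.821, 13.864)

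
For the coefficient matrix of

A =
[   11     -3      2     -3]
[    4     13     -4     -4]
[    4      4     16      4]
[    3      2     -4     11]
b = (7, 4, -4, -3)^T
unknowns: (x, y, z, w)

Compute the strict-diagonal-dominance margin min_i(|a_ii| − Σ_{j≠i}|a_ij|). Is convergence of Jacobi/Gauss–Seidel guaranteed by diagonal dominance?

1

row 1: |11| − (3+2+3) = 3
row 2: |13| − (4+4+4) = 1
row 3: |16| − (4+4+4) = 4
row 4: |11| − (3+2+4) = 2
minimum over rows = 1 → strictly diagonally dominant (convergence guaranteed)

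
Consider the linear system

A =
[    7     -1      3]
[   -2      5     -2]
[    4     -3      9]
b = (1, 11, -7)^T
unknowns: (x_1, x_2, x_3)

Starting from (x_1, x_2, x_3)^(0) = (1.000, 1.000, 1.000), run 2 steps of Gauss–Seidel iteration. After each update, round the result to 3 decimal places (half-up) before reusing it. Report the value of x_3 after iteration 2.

-0.166

Iteration 1:
  x_1 = (1 - (-1)·1.000 - (3)·1.000) / (7) = -0.143
  x_2 = (11 - (-2)·-0.143 - (-2)·1.000) / (5) = 2.543
  x_3 = (-7 - (4)·-0.143 - (-3)·2.543) / (9) = 0.133
Iteration 2:
  x_1 = (1 - (-1)·2.543 - (3)·0.133) / (7) = 0.449
  x_2 = (11 - (-2)·0.449 - (-2)·0.133) / (5) = 2.433
  x_3 = (-7 - (4)·0.449 - (-3)·2.433) / (9) = -0.166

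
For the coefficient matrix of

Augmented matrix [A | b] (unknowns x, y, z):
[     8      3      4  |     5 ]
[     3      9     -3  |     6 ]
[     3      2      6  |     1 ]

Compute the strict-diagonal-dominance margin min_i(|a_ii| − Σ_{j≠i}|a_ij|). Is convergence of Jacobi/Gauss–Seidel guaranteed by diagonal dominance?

row 1: |8| − (3+4) = 1
row 2: |9| − (3+3) = 3
row 3: |6| − (3+2) = 1
minimum over rows = 1 → strictly diagonally dominant (convergence guaranteed)

1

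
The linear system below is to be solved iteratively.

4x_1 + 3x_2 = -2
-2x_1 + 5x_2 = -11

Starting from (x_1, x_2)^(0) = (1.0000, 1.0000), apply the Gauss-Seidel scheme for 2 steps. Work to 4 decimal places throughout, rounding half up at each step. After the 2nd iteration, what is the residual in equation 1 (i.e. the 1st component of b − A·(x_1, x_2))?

Iteration 1:
  x_1 = (-2 - (3)·1.0000) / (4) = -1.2500
  x_2 = (-11 - (-2)·-1.2500) / (5) = -2.7000
Iteration 2:
  x_1 = (-2 - (3)·-2.7000) / (4) = 1.5250
  x_2 = (-11 - (-2)·1.5250) / (5) = -1.5900
Residual b − A·x = (-3.3300, 0.0000)

-3.3300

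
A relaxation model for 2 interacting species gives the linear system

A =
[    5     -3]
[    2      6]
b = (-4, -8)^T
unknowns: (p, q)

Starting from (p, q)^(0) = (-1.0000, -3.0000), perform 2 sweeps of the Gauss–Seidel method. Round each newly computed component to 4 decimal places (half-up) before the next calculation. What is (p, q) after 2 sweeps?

(-1.0800, -0.9733)

Iteration 1:
  p = (-4 - (-3)·-3.0000) / (5) = -2.6000
  q = (-8 - (2)·-2.6000) / (6) = -0.4667
Iteration 2:
  p = (-4 - (-3)·-0.4667) / (5) = -1.0800
  q = (-8 - (2)·-1.0800) / (6) = -0.9733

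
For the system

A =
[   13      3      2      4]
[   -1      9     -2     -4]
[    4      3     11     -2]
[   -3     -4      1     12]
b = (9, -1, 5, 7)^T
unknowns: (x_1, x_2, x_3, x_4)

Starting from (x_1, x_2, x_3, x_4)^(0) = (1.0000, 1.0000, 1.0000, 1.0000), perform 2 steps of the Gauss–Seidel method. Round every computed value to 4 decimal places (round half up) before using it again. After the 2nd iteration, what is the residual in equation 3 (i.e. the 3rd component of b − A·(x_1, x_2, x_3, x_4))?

0.0107

Iteration 1:
  x_1 = (9 - (3)·1.0000 - (2)·1.0000 - (4)·1.0000) / (13) = 0.0000
  x_2 = (-1 - (-1)·0.0000 - (-2)·1.0000 - (-4)·1.0000) / (9) = 0.5556
  x_3 = (5 - (4)·0.0000 - (3)·0.5556 - (-2)·1.0000) / (11) = 0.4848
  x_4 = (7 - (-3)·0.0000 - (-4)·0.5556 - (1)·0.4848) / (12) = 0.7281
Iteration 2:
  x_1 = (9 - (3)·0.5556 - (2)·0.4848 - (4)·0.7281) / (13) = 0.2655
  x_2 = (-1 - (-1)·0.2655 - (-2)·0.4848 - (-4)·0.7281) / (9) = 0.3497
  x_3 = (5 - (4)·0.2655 - (3)·0.3497 - (-2)·0.7281) / (11) = 0.3950
  x_4 = (7 - (-3)·0.2655 - (-4)·0.3497 - (1)·0.3950) / (12) = 0.7334
Residual b − A·x = (0.7758, -0.1582, 0.0107, -0.0005)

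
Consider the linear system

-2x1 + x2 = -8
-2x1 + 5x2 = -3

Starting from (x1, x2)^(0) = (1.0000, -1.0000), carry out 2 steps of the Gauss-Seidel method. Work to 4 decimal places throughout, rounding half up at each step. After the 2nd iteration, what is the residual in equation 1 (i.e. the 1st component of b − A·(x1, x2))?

-0.3600

Iteration 1:
  x1 = (-8 - (1)·-1.0000) / (-2) = 3.5000
  x2 = (-3 - (-2)·3.5000) / (5) = 0.8000
Iteration 2:
  x1 = (-8 - (1)·0.8000) / (-2) = 4.4000
  x2 = (-3 - (-2)·4.4000) / (5) = 1.1600
Residual b − A·x = (-0.3600, 0.0000)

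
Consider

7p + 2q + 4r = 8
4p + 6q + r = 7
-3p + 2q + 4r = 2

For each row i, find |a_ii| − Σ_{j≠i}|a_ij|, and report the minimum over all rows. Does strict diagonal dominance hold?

row 1: |7| − (2+4) = 1
row 2: |6| − (4+1) = 1
row 3: |4| − (3+2) = -1
minimum over rows = -1 → not strictly diagonally dominant

-1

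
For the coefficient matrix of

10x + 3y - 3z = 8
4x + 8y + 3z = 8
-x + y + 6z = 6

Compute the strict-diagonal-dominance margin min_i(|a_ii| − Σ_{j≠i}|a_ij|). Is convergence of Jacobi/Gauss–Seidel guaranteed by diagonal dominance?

1

row 1: |10| − (3+3) = 4
row 2: |8| − (4+3) = 1
row 3: |6| − (1+1) = 4
minimum over rows = 1 → strictly diagonally dominant (convergence guaranteed)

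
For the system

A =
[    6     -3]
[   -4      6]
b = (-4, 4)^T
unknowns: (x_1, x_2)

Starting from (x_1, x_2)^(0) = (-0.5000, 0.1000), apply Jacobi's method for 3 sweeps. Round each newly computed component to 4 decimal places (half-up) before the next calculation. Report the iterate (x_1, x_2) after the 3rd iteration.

Iteration 1:
  x_1 = (-4 - (-3)·0.1000) / (6) = -0.6167
  x_2 = (4 - (-4)·-0.5000) / (6) = 0.3333
Iteration 2:
  x_1 = (-4 - (-3)·0.3333) / (6) = -0.5000
  x_2 = (4 - (-4)·-0.6167) / (6) = 0.2555
Iteration 3:
  x_1 = (-4 - (-3)·0.2555) / (6) = -0.5389
  x_2 = (4 - (-4)·-0.5000) / (6) = 0.3333

(-0.5389, 0.3333)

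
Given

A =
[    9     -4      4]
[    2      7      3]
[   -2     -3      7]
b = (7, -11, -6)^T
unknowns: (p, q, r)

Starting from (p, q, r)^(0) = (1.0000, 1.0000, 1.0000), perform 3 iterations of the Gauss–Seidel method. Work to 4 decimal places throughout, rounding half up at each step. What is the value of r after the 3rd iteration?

Iteration 1:
  p = (7 - (-4)·1.0000 - (4)·1.0000) / (9) = 0.7778
  q = (-11 - (2)·0.7778 - (3)·1.0000) / (7) = -2.2222
  r = (-6 - (-2)·0.7778 - (-3)·-2.2222) / (7) = -1.5873
Iteration 2:
  p = (7 - (-4)·-2.2222 - (4)·-1.5873) / (9) = 0.4956
  q = (-11 - (2)·0.4956 - (3)·-1.5873) / (7) = -1.0328
  r = (-6 - (-2)·0.4956 - (-3)·-1.0328) / (7) = -1.1582
Iteration 3:
  p = (7 - (-4)·-1.0328 - (4)·-1.1582) / (9) = 0.8335
  q = (-11 - (2)·0.8335 - (3)·-1.1582) / (7) = -1.3132
  r = (-6 - (-2)·0.8335 - (-3)·-1.3132) / (7) = -1.1818

-1.1818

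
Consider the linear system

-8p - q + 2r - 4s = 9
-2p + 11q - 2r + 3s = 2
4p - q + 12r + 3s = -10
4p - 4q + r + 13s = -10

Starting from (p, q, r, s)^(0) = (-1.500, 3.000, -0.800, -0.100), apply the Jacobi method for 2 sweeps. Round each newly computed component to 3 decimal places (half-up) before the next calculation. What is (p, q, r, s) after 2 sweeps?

Iteration 1:
  p = (9 - (-1)·3.000 - (2)·-0.800 - (-4)·-0.100) / (-8) = -1.650
  q = (2 - (-2)·-1.500 - (-2)·-0.800 - (3)·-0.100) / (11) = -0.209
  r = (-10 - (4)·-1.500 - (-1)·3.000 - (3)·-0.100) / (12) = -0.058
  s = (-10 - (4)·-1.500 - (-4)·3.000 - (1)·-0.800) / (13) = 0.677
Iteration 2:
  p = (9 - (-1)·-0.209 - (2)·-0.058 - (-4)·0.677) / (-8) = -1.452
  q = (2 - (-2)·-1.650 - (-2)·-0.058 - (3)·0.677) / (11) = -0.313
  r = (-10 - (4)·-1.650 - (-1)·-0.209 - (3)·0.677) / (12) = -0.470
  s = (-10 - (4)·-1.650 - (-4)·-0.209 - (1)·-0.058) / (13) = -0.321

(-1.452, -0.313, -0.470, -0.321)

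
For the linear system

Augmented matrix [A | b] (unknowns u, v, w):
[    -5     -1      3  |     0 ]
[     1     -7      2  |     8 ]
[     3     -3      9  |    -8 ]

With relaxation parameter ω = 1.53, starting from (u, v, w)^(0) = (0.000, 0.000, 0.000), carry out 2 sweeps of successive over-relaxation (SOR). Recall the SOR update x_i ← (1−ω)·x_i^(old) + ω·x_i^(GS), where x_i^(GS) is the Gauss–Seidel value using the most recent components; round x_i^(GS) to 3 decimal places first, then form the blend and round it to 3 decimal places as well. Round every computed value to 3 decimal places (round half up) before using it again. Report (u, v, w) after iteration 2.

Iteration 1:
  u: GS value = (0 - (-1)·0.000 - (3)·0.000) / (-5) = 0.000;  u ← (1−ω)·0.000 + ω·0.000 = 0.000
  v: GS value = (8 - (1)·0.000 - (2)·0.000) / (-7) = -1.143;  v ← (1−ω)·0.000 + ω·-1.143 = -1.749
  w: GS value = (-8 - (3)·0.000 - (-3)·-1.749) / (9) = -1.472;  w ← (1−ω)·0.000 + ω·-1.472 = -2.252
Iteration 2:
  u: GS value = (0 - (-1)·-1.749 - (3)·-2.252) / (-5) = -1.001;  u ← (1−ω)·0.000 + ω·-1.001 = -1.532
  v: GS value = (8 - (1)·-1.532 - (2)·-2.252) / (-7) = -2.005;  v ← (1−ω)·-1.749 + ω·-2.005 = -2.141
  w: GS value = (-8 - (3)·-1.532 - (-3)·-2.141) / (9) = -1.092;  w ← (1−ω)·-2.252 + ω·-1.092 = -0.477

(-1.532, -2.141, -0.477)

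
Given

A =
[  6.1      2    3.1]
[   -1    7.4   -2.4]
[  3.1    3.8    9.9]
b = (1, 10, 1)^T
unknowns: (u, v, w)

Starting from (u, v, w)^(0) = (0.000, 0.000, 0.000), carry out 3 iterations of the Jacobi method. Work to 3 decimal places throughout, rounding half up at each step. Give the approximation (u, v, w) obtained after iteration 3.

(-0.059, 1.155, -0.335)

Iteration 1:
  u = (1 - (2)·0.000 - (3.1)·0.000) / (6.1) = 0.164
  v = (10 - (-1)·0.000 - (-2.4)·0.000) / (7.4) = 1.351
  w = (1 - (3.1)·0.000 - (3.8)·0.000) / (9.9) = 0.101
Iteration 2:
  u = (1 - (2)·1.351 - (3.1)·0.101) / (6.1) = -0.330
  v = (10 - (-1)·0.164 - (-2.4)·0.101) / (7.4) = 1.406
  w = (1 - (3.1)·0.164 - (3.8)·1.351) / (9.9) = -0.469
Iteration 3:
  u = (1 - (2)·1.406 - (3.1)·-0.469) / (6.1) = -0.059
  v = (10 - (-1)·-0.330 - (-2.4)·-0.469) / (7.4) = 1.155
  w = (1 - (3.1)·-0.330 - (3.8)·1.406) / (9.9) = -0.335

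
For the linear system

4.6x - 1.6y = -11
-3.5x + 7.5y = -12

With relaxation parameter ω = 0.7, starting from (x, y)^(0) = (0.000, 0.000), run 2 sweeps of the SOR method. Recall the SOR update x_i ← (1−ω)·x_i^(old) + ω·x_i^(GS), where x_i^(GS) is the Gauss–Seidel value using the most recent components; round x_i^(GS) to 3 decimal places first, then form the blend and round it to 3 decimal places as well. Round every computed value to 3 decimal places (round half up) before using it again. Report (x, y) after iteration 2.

Iteration 1:
  x: GS value = (-11 - (-1.6)·0.000) / (4.6) = -2.391;  x ← (1−ω)·0.000 + ω·-2.391 = -1.674
  y: GS value = (-12 - (-3.5)·-1.674) / (7.5) = -2.381;  y ← (1−ω)·0.000 + ω·-2.381 = -1.667
Iteration 2:
  x: GS value = (-11 - (-1.6)·-1.667) / (4.6) = -2.971;  x ← (1−ω)·-1.674 + ω·-2.971 = -2.582
  y: GS value = (-12 - (-3.5)·-2.582) / (7.5) = -2.805;  y ← (1−ω)·-1.667 + ω·-2.805 = -2.464

(-2.582, -2.464)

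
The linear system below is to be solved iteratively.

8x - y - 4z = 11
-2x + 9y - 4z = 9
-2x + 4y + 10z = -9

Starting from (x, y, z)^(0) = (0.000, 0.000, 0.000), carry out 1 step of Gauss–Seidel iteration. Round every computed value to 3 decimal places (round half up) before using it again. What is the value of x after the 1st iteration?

1.375

Iteration 1:
  x = (11 - (-1)·0.000 - (-4)·0.000) / (8) = 1.375
  y = (9 - (-2)·1.375 - (-4)·0.000) / (9) = 1.306
  z = (-9 - (-2)·1.375 - (4)·1.306) / (10) = -1.147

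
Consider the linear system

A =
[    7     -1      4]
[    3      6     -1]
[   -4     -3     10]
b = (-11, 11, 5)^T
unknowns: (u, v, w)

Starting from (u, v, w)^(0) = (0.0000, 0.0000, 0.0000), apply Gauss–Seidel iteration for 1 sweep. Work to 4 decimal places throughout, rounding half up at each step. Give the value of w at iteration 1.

0.6571

Iteration 1:
  u = (-11 - (-1)·0.0000 - (4)·0.0000) / (7) = -1.5714
  v = (11 - (3)·-1.5714 - (-1)·0.0000) / (6) = 2.6190
  w = (5 - (-4)·-1.5714 - (-3)·2.6190) / (10) = 0.6571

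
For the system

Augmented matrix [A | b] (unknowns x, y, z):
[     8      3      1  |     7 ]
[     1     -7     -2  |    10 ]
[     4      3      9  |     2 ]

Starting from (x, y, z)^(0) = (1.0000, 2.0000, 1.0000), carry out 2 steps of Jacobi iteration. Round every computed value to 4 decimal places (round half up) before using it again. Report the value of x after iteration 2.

1.5754

Iteration 1:
  x = (7 - (3)·2.0000 - (1)·1.0000) / (8) = 0.0000
  y = (10 - (1)·1.0000 - (-2)·1.0000) / (-7) = -1.5714
  z = (2 - (4)·1.0000 - (3)·2.0000) / (9) = -0.8889
Iteration 2:
  x = (7 - (3)·-1.5714 - (1)·-0.8889) / (8) = 1.5754
  y = (10 - (1)·0.0000 - (-2)·-0.8889) / (-7) = -1.1746
  z = (2 - (4)·0.0000 - (3)·-1.5714) / (9) = 0.7460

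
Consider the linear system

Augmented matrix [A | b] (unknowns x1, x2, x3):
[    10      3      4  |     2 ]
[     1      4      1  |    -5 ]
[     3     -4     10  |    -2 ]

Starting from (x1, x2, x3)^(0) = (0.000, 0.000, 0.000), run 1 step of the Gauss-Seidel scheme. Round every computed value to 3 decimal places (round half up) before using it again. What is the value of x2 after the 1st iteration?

Iteration 1:
  x1 = (2 - (3)·0.000 - (4)·0.000) / (10) = 0.200
  x2 = (-5 - (1)·0.200 - (1)·0.000) / (4) = -1.300
  x3 = (-2 - (3)·0.200 - (-4)·-1.300) / (10) = -0.780

-1.300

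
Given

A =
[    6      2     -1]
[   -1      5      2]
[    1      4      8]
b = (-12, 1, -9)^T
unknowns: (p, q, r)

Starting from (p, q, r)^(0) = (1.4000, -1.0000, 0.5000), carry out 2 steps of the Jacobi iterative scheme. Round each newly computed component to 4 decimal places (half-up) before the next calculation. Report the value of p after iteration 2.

-2.2267

Iteration 1:
  p = (-12 - (2)·-1.0000 - (-1)·0.5000) / (6) = -1.5833
  q = (1 - (-1)·1.4000 - (2)·0.5000) / (5) = 0.2800
  r = (-9 - (1)·1.4000 - (4)·-1.0000) / (8) = -0.8000
Iteration 2:
  p = (-12 - (2)·0.2800 - (-1)·-0.8000) / (6) = -2.2267
  q = (1 - (-1)·-1.5833 - (2)·-0.8000) / (5) = 0.2033
  r = (-9 - (1)·-1.5833 - (4)·0.2800) / (8) = -1.0671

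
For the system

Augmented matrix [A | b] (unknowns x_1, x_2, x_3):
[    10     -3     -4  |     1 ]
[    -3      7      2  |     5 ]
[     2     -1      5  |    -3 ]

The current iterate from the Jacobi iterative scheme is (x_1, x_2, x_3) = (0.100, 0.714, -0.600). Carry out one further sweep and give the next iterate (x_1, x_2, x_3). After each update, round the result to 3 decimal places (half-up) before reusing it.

(0.074, 0.929, -0.497)

One sweep:
  x_1 = (1 - (-3)·0.714 - (-4)·-0.600) / (10) = 0.074
  x_2 = (5 - (-3)·0.100 - (2)·-0.600) / (7) = 0.929
  x_3 = (-3 - (2)·0.100 - (-1)·0.714) / (5) = -0.497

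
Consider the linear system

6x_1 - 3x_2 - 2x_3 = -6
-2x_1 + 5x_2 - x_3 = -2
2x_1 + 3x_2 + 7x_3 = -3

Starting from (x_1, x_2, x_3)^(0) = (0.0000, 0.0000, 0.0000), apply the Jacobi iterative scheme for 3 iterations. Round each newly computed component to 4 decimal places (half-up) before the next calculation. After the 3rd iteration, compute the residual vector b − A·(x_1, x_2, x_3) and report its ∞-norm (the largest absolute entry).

Iteration 1:
  x_1 = (-6 - (-3)·0.0000 - (-2)·0.0000) / (6) = -1.0000
  x_2 = (-2 - (-2)·0.0000 - (-1)·0.0000) / (5) = -0.4000
  x_3 = (-3 - (2)·0.0000 - (3)·0.0000) / (7) = -0.4286
Iteration 2:
  x_1 = (-6 - (-3)·-0.4000 - (-2)·-0.4286) / (6) = -1.3429
  x_2 = (-2 - (-2)·-1.0000 - (-1)·-0.4286) / (5) = -0.8857
  x_3 = (-3 - (2)·-1.0000 - (3)·-0.4000) / (7) = 0.0286
Iteration 3:
  x_1 = (-6 - (-3)·-0.8857 - (-2)·0.0286) / (6) = -1.4333
  x_2 = (-2 - (-2)·-1.3429 - (-1)·0.0286) / (5) = -0.9314
  x_3 = (-3 - (2)·-1.3429 - (3)·-0.8857) / (7) = 0.3347
Residual b − A·x = (0.4750, 0.1251, 0.3179); ∞-norm = 0.4750

0.4750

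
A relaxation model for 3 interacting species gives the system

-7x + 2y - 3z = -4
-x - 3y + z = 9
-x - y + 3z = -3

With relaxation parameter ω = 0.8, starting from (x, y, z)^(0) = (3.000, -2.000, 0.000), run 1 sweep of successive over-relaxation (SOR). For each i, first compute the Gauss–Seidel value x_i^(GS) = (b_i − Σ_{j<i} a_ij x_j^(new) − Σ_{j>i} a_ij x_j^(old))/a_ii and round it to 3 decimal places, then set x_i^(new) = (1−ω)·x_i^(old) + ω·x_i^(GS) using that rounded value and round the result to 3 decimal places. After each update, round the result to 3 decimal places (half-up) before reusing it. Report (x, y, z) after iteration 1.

(0.600, -2.960, -1.430)

Iteration 1:
  x: GS value = (-4 - (2)·-2.000 - (-3)·0.000) / (-7) = 0.000;  x ← (1−ω)·3.000 + ω·0.000 = 0.600
  y: GS value = (9 - (-1)·0.600 - (1)·0.000) / (-3) = -3.200;  y ← (1−ω)·-2.000 + ω·-3.200 = -2.960
  z: GS value = (-3 - (-1)·0.600 - (-1)·-2.960) / (3) = -1.787;  z ← (1−ω)·0.000 + ω·-1.787 = -1.430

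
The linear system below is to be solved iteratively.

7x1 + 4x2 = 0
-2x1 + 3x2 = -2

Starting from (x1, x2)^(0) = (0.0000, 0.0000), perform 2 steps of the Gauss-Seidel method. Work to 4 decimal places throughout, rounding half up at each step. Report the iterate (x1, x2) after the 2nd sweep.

(0.3810, -0.4127)

Iteration 1:
  x1 = (0 - (4)·0.0000) / (7) = 0.0000
  x2 = (-2 - (-2)·0.0000) / (3) = -0.6667
Iteration 2:
  x1 = (0 - (4)·-0.6667) / (7) = 0.3810
  x2 = (-2 - (-2)·0.3810) / (3) = -0.4127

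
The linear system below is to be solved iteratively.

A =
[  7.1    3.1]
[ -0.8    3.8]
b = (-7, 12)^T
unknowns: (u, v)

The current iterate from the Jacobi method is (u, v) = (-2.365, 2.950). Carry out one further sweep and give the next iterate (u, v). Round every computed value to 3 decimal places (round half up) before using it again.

(-2.274, 2.660)

One sweep:
  u = (-7 - (3.1)·2.950) / (7.1) = -2.274
  v = (12 - (-0.8)·-2.365) / (3.8) = 2.660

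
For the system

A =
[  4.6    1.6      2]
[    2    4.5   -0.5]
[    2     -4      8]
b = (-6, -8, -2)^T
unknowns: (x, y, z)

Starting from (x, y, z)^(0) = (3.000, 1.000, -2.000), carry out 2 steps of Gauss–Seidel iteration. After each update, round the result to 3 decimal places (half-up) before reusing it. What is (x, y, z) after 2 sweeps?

(-0.347, -1.721, -1.024)

Iteration 1:
  x = (-6 - (1.6)·1.000 - (2)·-2.000) / (4.6) = -0.783
  y = (-8 - (2)·-0.783 - (-0.5)·-2.000) / (4.5) = -1.652
  z = (-2 - (2)·-0.783 - (-4)·-1.652) / (8) = -0.880
Iteration 2:
  x = (-6 - (1.6)·-1.652 - (2)·-0.880) / (4.6) = -0.347
  y = (-8 - (2)·-0.347 - (-0.5)·-0.880) / (4.5) = -1.721
  z = (-2 - (2)·-0.347 - (-4)·-1.721) / (8) = -1.024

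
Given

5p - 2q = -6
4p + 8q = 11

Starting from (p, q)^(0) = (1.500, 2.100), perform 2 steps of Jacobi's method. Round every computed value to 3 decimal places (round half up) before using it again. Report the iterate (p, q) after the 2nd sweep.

Iteration 1:
  p = (-6 - (-2)·2.100) / (5) = -0.360
  q = (11 - (4)·1.500) / (8) = 0.625
Iteration 2:
  p = (-6 - (-2)·0.625) / (5) = -0.950
  q = (11 - (4)·-0.360) / (8) = 1.555

(-0.950, 1.555)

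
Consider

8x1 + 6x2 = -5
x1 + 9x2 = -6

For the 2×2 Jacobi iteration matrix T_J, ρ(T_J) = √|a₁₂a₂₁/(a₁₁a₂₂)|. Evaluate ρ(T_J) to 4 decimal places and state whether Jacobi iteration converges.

0.2887

a₁₂a₂₁/(a₁₁a₂₂) = (6)·(1) / ((8)·(9)) = 0.083333
ρ = √|0.083333| = √0.083333 = 0.2887
ρ < 1, so Jacobi converges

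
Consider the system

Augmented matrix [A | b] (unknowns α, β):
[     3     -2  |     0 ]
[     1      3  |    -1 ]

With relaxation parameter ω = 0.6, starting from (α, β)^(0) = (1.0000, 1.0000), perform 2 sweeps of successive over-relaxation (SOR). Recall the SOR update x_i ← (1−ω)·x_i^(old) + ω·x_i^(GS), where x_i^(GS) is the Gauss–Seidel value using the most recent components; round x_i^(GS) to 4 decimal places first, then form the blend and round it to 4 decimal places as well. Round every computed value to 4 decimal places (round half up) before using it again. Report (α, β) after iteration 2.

(0.3360, -0.2512)

Iteration 1:
  α: GS value = (0 - (-2)·1.0000) / (3) = 0.6667;  α ← (1−ω)·1.0000 + ω·0.6667 = 0.8000
  β: GS value = (-1 - (1)·0.8000) / (3) = -0.6000;  β ← (1−ω)·1.0000 + ω·-0.6000 = 0.0400
Iteration 2:
  α: GS value = (0 - (-2)·0.0400) / (3) = 0.0267;  α ← (1−ω)·0.8000 + ω·0.0267 = 0.3360
  β: GS value = (-1 - (1)·0.3360) / (3) = -0.4453;  β ← (1−ω)·0.0400 + ω·-0.4453 = -0.2512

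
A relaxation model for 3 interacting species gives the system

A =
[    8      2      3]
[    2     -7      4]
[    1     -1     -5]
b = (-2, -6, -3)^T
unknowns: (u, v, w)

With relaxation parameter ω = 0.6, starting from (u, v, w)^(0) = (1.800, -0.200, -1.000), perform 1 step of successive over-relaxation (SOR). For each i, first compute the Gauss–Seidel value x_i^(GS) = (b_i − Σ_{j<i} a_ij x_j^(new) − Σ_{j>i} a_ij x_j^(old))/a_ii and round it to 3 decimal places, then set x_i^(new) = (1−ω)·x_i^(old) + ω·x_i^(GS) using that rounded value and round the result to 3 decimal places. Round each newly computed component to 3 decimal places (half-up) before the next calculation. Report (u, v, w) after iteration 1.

Iteration 1:
  u: GS value = (-2 - (2)·-0.200 - (3)·-1.000) / (8) = 0.175;  u ← (1−ω)·1.800 + ω·0.175 = 0.825
  v: GS value = (-6 - (2)·0.825 - (4)·-1.000) / (-7) = 0.521;  v ← (1−ω)·-0.200 + ω·0.521 = 0.233
  w: GS value = (-3 - (1)·0.825 - (-1)·0.233) / (-5) = 0.718;  w ← (1−ω)·-1.000 + ω·0.718 = 0.031

(0.825, 0.233, 0.031)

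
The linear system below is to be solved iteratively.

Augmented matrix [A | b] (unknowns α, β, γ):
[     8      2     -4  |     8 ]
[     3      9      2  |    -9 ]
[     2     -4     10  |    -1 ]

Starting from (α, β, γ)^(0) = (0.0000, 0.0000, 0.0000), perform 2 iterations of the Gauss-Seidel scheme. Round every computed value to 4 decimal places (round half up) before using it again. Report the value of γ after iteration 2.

Iteration 1:
  α = (8 - (2)·0.0000 - (-4)·0.0000) / (8) = 1.0000
  β = (-9 - (3)·1.0000 - (2)·0.0000) / (9) = -1.3333
  γ = (-1 - (2)·1.0000 - (-4)·-1.3333) / (10) = -0.8333
Iteration 2:
  α = (8 - (2)·-1.3333 - (-4)·-0.8333) / (8) = 0.9167
  β = (-9 - (3)·0.9167 - (2)·-0.8333) / (9) = -1.1204
  γ = (-1 - (2)·0.9167 - (-4)·-1.1204) / (10) = -0.7315

-0.7315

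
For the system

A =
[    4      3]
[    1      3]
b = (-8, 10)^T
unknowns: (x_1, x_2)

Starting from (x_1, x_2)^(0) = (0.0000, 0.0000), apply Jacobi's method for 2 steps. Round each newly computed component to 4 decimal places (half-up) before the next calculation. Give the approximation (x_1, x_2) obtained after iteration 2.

(-4.5000, 4.0000)

Iteration 1:
  x_1 = (-8 - (3)·0.0000) / (4) = -2.0000
  x_2 = (10 - (1)·0.0000) / (3) = 3.3333
Iteration 2:
  x_1 = (-8 - (3)·3.3333) / (4) = -4.5000
  x_2 = (10 - (1)·-2.0000) / (3) = 4.0000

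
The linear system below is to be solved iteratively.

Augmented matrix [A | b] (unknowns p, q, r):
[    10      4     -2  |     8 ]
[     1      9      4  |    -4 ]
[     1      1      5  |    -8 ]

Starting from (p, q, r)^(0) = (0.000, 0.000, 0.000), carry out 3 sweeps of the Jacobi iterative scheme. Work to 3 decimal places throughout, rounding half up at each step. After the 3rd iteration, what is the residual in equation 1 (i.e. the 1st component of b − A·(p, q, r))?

Iteration 1:
  p = (8 - (4)·0.000 - (-2)·0.000) / (10) = 0.800
  q = (-4 - (1)·0.000 - (4)·0.000) / (9) = -0.444
  r = (-8 - (1)·0.000 - (1)·0.000) / (5) = -1.600
Iteration 2:
  p = (8 - (4)·-0.444 - (-2)·-1.600) / (10) = 0.658
  q = (-4 - (1)·0.800 - (4)·-1.600) / (9) = 0.178
  r = (-8 - (1)·0.800 - (1)·-0.444) / (5) = -1.671
Iteration 3:
  p = (8 - (4)·0.178 - (-2)·-1.671) / (10) = 0.395
  q = (-4 - (1)·0.658 - (4)·-1.671) / (9) = 0.225
  r = (-8 - (1)·0.658 - (1)·0.178) / (5) = -1.767
Residual b − A·x = (-0.384, 0.648, 0.215)

-0.384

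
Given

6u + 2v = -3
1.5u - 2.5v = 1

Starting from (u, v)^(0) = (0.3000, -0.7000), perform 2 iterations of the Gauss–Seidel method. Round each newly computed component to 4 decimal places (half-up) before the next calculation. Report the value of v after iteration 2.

Iteration 1:
  u = (-3 - (2)·-0.7000) / (6) = -0.2667
  v = (1 - (1.5)·-0.2667) / (-2.5) = -0.5600
Iteration 2:
  u = (-3 - (2)·-0.5600) / (6) = -0.3133
  v = (1 - (1.5)·-0.3133) / (-2.5) = -0.5880

-0.5880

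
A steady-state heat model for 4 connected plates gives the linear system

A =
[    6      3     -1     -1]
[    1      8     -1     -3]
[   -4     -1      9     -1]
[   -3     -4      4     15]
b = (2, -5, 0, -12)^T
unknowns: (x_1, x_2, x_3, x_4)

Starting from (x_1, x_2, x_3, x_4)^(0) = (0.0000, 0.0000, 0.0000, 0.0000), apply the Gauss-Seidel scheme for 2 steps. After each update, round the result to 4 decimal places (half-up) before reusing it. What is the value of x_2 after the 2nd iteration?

-1.0303

Iteration 1:
  x_1 = (2 - (3)·0.0000 - (-1)·0.0000 - (-1)·0.0000) / (6) = 0.3333
  x_2 = (-5 - (1)·0.3333 - (-1)·0.0000 - (-3)·0.0000) / (8) = -0.6667
  x_3 = (0 - (-4)·0.3333 - (-1)·-0.6667 - (-1)·0.0000) / (9) = 0.0741
  x_4 = (-12 - (-3)·0.3333 - (-4)·-0.6667 - (4)·0.0741) / (15) = -0.9309
Iteration 2:
  x_1 = (2 - (3)·-0.6667 - (-1)·0.0741 - (-1)·-0.9309) / (6) = 0.5239
  x_2 = (-5 - (1)·0.5239 - (-1)·0.0741 - (-3)·-0.9309) / (8) = -1.0303
  x_3 = (0 - (-4)·0.5239 - (-1)·-1.0303 - (-1)·-0.9309) / (9) = 0.0149
  x_4 = (-12 - (-3)·0.5239 - (-4)·-1.0303 - (4)·0.0149) / (15) = -0.9739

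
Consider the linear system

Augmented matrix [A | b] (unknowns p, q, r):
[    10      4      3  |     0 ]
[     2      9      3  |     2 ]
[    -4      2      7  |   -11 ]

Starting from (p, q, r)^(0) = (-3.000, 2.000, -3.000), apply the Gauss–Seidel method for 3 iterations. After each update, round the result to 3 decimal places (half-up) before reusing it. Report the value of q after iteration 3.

Iteration 1:
  p = (0 - (4)·2.000 - (3)·-3.000) / (10) = 0.100
  q = (2 - (2)·0.100 - (3)·-3.000) / (9) = 1.200
  r = (-11 - (-4)·0.100 - (2)·1.200) / (7) = -1.857
Iteration 2:
  p = (0 - (4)·1.200 - (3)·-1.857) / (10) = 0.077
  q = (2 - (2)·0.077 - (3)·-1.857) / (9) = 0.824
  r = (-11 - (-4)·0.077 - (2)·0.824) / (7) = -1.763
Iteration 3:
  p = (0 - (4)·0.824 - (3)·-1.763) / (10) = 0.199
  q = (2 - (2)·0.199 - (3)·-1.763) / (9) = 0.766
  r = (-11 - (-4)·0.199 - (2)·0.766) / (7) = -1.677

0.766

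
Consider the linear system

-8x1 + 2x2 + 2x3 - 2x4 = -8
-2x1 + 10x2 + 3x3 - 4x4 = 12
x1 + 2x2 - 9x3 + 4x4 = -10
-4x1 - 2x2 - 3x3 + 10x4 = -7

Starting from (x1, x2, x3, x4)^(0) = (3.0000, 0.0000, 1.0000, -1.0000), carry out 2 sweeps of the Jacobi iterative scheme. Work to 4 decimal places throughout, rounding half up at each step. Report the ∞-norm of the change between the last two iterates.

0.8778

Iteration 1:
  x1 = (-8 - (2)·0.0000 - (2)·1.0000 - (-2)·-1.0000) / (-8) = 1.5000
  x2 = (12 - (-2)·3.0000 - (3)·1.0000 - (-4)·-1.0000) / (10) = 1.1000
  x3 = (-10 - (1)·3.0000 - (2)·0.0000 - (4)·-1.0000) / (-9) = 1.0000
  x4 = (-7 - (-4)·3.0000 - (-2)·0.0000 - (-3)·1.0000) / (10) = 0.8000
Iteration 2:
  x1 = (-8 - (2)·1.1000 - (2)·1.0000 - (-2)·0.8000) / (-8) = 1.3250
  x2 = (12 - (-2)·1.5000 - (3)·1.0000 - (-4)·0.8000) / (10) = 1.5200
  x3 = (-10 - (1)·1.5000 - (2)·1.1000 - (4)·0.8000) / (-9) = 1.8778
  x4 = (-7 - (-4)·1.5000 - (-2)·1.1000 - (-3)·1.0000) / (10) = 0.4200
Change: (-0.1750, 0.4200, 0.8778, -0.3800) → max |·| = 0.8778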